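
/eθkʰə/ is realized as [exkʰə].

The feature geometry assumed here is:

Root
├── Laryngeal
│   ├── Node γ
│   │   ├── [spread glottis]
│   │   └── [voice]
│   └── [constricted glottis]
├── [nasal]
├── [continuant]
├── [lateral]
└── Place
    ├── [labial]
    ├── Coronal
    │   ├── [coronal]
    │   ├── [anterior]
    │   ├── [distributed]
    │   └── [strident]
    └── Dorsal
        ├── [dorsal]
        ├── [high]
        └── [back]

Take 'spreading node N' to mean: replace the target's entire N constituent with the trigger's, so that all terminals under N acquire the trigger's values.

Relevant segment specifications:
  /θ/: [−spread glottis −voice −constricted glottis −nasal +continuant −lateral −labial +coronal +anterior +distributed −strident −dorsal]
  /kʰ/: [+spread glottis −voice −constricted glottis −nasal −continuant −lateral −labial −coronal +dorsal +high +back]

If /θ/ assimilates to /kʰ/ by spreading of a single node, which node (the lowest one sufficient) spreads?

Feature comparison: [coronal], [anterior], [distributed], [strident], [dorsal], [high], [back] differ between /θ/ and [x]; the remaining terminals match.
These terminals are all dominated by Place, and no proper subconstituent of Place covers them all; Place is their lowest common ancestor.
Spreading Place from /kʰ/ overwrites each of those terminals with /kʰ/'s values, yielding exactly [x].
[continuant], [spread glottis] — on which /kʰ/ differs from /θ/ — are unchanged, so Root cannot have spread; the constituent is no larger than Place.

Place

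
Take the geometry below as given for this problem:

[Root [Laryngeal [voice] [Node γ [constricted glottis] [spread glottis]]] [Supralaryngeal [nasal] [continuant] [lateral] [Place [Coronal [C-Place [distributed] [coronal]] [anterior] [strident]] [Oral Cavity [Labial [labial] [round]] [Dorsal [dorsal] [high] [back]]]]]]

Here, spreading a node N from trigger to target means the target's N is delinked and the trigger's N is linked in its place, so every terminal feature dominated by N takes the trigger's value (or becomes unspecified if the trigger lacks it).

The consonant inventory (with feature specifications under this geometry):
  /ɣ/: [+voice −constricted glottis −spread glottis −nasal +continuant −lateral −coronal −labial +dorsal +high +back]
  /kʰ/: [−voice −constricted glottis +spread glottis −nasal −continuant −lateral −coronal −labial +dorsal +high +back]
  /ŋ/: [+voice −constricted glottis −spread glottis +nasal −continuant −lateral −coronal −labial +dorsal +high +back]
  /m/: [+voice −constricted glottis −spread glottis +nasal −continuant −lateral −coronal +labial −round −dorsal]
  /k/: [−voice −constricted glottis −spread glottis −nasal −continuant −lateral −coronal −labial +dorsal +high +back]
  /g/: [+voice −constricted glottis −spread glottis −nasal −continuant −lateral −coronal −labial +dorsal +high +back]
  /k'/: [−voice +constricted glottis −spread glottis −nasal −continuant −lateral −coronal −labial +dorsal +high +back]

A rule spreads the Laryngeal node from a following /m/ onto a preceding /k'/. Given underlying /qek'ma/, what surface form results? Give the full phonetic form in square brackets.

Terminals under Laryngeal in this geometry: [voice], [constricted glottis], [spread glottis].
After delinking /k'/'s Laryngeal and linking /m/'s, the affected terminals become [+voice], [−constricted glottis], [−spread glottis]; [nasal], [continuant], [lateral], … (outside Laryngeal) are retained from /k'/.
Among the inventory, only /g/ has exactly this specification, giving the surface form [qegma].

[qegma]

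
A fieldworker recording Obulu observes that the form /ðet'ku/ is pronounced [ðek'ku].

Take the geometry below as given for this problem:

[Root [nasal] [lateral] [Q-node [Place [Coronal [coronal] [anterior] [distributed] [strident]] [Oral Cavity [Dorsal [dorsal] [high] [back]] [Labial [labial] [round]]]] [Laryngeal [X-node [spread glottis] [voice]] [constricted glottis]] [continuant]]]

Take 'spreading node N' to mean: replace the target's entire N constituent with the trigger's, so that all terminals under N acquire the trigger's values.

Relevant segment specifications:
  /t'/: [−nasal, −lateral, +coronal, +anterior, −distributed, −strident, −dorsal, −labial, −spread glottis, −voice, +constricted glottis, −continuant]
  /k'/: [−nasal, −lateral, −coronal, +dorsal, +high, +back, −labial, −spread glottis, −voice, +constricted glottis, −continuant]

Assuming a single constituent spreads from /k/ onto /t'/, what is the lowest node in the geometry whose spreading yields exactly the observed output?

The alternation /t'/ → [k'] changes [coronal], [anterior], [distributed], [strident], [dorsal], [high], [back] and nothing else.
The smallest constituent containing every changed terminal is Place — each of its daughters lacks at least one of the affected features.
Spreading Place from /k/ overwrites each of those terminals with /k/'s values, yielding exactly [k'].
Since [constricted glottis] is preserved even though /k/ disagrees there, no node above Place spread.

Place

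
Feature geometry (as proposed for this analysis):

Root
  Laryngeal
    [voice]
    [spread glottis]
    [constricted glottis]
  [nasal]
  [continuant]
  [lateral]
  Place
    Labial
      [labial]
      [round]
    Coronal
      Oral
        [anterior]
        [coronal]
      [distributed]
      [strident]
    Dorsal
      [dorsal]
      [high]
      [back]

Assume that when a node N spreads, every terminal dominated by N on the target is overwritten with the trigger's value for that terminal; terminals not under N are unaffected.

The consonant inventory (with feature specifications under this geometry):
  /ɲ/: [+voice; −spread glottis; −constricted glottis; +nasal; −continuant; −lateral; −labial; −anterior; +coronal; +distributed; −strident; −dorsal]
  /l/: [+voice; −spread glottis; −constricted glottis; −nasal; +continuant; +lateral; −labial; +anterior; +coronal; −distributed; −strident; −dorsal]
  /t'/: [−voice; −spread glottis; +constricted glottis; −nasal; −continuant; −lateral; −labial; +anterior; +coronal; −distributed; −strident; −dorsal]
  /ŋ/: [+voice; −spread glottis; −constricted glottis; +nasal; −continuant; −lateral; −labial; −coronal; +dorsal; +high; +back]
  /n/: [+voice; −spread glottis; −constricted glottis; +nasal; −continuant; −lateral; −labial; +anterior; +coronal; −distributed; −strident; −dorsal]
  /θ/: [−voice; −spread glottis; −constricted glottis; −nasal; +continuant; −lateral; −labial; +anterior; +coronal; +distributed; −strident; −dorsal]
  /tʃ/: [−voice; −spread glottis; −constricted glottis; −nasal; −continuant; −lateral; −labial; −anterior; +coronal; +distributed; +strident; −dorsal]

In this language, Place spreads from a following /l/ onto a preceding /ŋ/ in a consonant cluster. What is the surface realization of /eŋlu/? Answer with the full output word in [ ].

Place immediately or transitively dominates [labial], [round], [anterior], [coronal], [distributed], [strident], [dorsal], [high], [back].
The target acquires /l/'s values for everything under Place — [−labial], [+anterior], [+coronal], [−distributed], [−strident], [−dorsal] — while keeping its own [voice], [spread glottis], [constricted glottis], ….
Among the inventory, only /n/ has exactly this specification, giving the surface form [enlu].

[enlu]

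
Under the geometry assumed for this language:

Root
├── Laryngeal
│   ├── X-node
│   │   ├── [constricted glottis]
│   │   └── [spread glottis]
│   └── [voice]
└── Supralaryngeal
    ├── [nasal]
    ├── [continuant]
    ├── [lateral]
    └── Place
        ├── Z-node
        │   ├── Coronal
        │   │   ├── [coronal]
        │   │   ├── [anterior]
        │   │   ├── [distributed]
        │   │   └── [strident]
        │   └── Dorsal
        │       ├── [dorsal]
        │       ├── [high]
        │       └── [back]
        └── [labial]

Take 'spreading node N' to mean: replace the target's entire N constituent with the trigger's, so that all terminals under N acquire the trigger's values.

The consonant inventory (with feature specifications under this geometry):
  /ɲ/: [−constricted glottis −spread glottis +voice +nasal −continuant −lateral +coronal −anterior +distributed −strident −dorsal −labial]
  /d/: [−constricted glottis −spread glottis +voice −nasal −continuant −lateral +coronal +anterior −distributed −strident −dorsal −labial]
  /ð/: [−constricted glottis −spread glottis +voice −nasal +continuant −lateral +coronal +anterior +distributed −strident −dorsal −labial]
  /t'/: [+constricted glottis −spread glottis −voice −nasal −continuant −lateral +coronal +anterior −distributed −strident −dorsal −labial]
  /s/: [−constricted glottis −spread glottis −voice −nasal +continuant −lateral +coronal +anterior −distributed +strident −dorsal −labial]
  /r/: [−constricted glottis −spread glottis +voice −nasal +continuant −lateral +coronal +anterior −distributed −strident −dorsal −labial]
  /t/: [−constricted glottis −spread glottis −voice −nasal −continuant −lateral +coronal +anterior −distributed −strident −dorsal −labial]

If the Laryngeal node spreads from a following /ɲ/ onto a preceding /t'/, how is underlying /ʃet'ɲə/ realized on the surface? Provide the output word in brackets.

[ʃedɲə]

Laryngeal immediately or transitively dominates [constricted glottis], [spread glottis], [voice].
Spreading Laryngeal from /ɲ/ onto /t'/ replaces those values with /ɲ/'s: [−constricted glottis], [−spread glottis], [+voice]. Features outside Laryngeal ([nasal], [continuant], [lateral], …) stay as in /t'/.
This feature bundle is that of [d], so /ʃet'ɲə/ surfaces as [ʃedɲə].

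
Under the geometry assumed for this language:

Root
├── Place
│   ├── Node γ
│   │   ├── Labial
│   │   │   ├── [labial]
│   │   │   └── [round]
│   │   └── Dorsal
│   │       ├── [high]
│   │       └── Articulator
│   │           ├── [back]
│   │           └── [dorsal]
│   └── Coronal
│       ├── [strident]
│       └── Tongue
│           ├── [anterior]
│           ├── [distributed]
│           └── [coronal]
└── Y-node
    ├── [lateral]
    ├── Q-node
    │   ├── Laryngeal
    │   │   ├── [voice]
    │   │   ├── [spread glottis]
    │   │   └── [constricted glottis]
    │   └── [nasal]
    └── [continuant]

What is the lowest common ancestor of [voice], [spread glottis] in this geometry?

[voice]: Root > Y-node > Q-node > Laryngeal > [voice].
[spread glottis]: Root > Y-node > Q-node > Laryngeal > [spread glottis].
The listed terminals split across distinct daughters of Laryngeal, so Laryngeal itself is the smallest node containing them all.

Laryngeal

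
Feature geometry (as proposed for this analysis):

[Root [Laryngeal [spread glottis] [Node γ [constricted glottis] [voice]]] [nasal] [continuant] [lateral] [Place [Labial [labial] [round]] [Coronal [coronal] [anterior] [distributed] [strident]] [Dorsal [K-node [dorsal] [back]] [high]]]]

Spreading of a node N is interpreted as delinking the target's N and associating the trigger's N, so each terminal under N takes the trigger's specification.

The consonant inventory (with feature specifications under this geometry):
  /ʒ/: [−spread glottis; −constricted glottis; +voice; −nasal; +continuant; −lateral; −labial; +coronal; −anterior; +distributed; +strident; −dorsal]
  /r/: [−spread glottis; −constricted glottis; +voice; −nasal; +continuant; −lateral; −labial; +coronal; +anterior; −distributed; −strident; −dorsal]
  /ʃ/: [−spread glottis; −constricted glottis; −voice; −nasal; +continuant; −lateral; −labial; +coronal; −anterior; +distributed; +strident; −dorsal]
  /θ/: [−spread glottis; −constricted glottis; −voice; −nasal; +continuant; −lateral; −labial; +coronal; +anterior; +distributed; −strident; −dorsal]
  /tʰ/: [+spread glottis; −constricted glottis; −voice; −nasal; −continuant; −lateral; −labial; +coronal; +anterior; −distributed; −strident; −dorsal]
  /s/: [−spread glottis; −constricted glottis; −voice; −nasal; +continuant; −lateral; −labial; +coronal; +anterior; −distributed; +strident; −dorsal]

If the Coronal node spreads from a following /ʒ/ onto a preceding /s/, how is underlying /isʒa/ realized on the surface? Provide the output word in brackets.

Coronal immediately or transitively dominates [coronal], [anterior], [distributed], [strident].
After delinking /s/'s Coronal and linking /ʒ/'s, the affected terminals become [+coronal], [−anterior], [+distributed], [+strident]; [spread glottis], [constricted glottis], [voice], … (outside Coronal) are retained from /s/.
This feature bundle is that of [ʃ], so /isʒa/ surfaces as [iʃʒa].

[iʃʒa]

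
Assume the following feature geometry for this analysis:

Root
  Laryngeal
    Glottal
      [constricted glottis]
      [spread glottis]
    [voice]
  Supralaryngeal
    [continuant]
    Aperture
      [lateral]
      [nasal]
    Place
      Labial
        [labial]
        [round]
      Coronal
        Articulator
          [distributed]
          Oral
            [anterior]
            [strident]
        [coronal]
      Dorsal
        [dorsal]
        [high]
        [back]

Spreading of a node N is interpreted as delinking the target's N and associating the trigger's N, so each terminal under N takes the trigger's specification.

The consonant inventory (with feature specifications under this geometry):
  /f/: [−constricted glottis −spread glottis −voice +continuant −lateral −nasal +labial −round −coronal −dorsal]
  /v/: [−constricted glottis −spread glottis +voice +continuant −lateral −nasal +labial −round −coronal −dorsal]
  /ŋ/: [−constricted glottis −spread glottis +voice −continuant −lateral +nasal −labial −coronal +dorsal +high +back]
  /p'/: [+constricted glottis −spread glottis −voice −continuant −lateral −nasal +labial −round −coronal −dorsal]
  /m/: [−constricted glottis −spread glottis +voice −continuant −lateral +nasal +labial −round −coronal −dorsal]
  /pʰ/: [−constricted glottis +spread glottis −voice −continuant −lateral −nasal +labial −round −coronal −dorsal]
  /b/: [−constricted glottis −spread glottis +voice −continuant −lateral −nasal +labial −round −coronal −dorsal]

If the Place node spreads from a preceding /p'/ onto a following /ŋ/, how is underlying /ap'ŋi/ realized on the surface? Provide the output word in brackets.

The Place node dominates the terminals [labial], [round], [distributed], [anterior], [strident], [coronal], [dorsal], [high], [back].
The target acquires /p'/'s values for everything under Place — [+labial], [−round], [−coronal], [−dorsal] — while keeping its own [constricted glottis], [spread glottis], [voice], ….
Among the inventory, only /m/ has exactly this specification, giving the surface form [ap'mi].

[ap'mi]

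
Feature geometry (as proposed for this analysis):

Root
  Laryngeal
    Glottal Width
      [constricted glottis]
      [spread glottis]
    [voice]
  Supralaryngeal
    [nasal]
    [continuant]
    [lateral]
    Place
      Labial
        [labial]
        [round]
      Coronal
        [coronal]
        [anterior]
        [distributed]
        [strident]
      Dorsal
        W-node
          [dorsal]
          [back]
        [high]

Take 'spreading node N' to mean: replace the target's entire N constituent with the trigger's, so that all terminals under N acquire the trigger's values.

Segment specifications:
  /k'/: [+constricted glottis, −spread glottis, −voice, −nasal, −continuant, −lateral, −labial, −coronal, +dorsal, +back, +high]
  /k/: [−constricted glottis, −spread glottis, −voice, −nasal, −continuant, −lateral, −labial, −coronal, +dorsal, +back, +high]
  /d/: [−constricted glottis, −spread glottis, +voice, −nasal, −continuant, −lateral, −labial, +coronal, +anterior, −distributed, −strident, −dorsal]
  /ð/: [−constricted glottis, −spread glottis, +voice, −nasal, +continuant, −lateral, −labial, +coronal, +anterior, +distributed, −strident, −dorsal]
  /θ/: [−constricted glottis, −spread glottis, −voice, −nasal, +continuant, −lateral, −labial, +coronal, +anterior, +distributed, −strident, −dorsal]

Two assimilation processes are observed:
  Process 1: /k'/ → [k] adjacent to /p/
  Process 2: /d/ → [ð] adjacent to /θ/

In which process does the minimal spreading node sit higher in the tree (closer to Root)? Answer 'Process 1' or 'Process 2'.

In Process 1, [constricted glottis] changes, so the minimal spreading node is [constricted glottis] at depth 3.
Process 2: the features that change are [continuant], [distributed]; the minimal node is Supralaryngeal (depth 1).
Supralaryngeal (depth 1) sits above [constricted glottis] (depth 3), making Process 2 the one with the higher spreading node.

Process 2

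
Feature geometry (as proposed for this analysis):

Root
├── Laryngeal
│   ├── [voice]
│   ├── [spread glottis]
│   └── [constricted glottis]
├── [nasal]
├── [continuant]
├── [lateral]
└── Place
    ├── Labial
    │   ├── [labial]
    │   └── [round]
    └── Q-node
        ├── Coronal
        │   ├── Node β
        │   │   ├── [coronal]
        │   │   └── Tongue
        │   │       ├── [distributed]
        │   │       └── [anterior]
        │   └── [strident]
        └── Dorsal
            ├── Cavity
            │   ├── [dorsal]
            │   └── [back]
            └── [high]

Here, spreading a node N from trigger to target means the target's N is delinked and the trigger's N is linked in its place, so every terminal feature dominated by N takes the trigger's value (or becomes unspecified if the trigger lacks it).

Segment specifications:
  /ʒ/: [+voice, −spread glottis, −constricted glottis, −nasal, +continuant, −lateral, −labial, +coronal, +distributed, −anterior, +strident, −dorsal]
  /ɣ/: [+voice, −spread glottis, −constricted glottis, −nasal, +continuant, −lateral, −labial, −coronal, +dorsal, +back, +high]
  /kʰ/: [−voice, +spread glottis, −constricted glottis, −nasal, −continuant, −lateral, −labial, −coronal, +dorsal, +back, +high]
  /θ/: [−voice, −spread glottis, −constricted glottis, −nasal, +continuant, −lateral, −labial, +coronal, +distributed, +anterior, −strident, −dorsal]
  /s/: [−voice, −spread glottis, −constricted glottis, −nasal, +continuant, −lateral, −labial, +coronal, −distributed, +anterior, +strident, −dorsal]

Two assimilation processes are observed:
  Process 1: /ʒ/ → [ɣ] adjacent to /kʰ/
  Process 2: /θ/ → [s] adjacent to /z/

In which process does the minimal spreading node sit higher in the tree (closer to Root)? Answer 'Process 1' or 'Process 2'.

Process 1

Process 1: the features that change are [coronal], [anterior], [distributed], [strident], [dorsal], [high], [back]; the minimal node is Q-node (depth 2).
Process 2 alters [distributed], [strident]; the lowest common ancestor is Coronal (depth 3 from Root).
Q-node is closer to Root than Coronal, so Process 1 spreads the higher node.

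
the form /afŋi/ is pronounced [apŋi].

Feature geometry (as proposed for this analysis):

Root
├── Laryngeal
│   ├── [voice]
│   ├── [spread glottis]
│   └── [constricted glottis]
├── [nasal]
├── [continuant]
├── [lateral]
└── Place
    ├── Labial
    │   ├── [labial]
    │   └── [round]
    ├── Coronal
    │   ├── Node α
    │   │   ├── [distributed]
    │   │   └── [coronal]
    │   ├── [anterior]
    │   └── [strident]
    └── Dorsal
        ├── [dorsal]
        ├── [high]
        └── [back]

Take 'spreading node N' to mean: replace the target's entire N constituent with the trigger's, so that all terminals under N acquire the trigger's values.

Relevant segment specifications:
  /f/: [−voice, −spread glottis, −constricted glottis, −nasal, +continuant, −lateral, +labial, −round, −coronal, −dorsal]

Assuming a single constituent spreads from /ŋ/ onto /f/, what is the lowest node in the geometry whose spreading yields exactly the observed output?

Feature comparison: [continuant] differs between /f/ and [p]; the remaining terminals match.
Only a single terminal changes, and /ŋ/ supplies the new value, so [continuant] itself is the minimal spreading constituent.
Had Root spread, [labial], [nasal] would have taken /ŋ/'s values; they stay as in /f/, confirming the spreading constituent is exactly [continuant].

[continuant]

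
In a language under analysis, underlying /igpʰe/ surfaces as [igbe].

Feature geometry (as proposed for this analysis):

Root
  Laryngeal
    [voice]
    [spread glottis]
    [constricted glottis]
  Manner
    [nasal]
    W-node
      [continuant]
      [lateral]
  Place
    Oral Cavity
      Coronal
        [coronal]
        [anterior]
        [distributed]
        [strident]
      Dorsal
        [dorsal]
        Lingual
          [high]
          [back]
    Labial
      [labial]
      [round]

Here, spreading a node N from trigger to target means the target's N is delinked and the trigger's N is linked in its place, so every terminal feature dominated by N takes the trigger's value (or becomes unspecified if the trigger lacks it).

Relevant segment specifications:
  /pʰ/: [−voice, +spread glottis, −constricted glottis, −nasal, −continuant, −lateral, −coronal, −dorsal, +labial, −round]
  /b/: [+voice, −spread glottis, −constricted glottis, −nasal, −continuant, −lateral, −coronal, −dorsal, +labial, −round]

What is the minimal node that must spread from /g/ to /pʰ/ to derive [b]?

Comparing /pʰ/ with its surface form [b], the features that change are [voice], [spread glottis].
Tracing each changed feature up the tree, the paths first meet at Laryngeal; any lower node misses at least one of them.
Spreading Laryngeal from /g/ overwrites each of those terminals with /g/'s values, yielding exactly [b].
Since [labial], [dorsal] are preserved even though /g/ disagrees there, no node above Laryngeal spread.

Laryngeal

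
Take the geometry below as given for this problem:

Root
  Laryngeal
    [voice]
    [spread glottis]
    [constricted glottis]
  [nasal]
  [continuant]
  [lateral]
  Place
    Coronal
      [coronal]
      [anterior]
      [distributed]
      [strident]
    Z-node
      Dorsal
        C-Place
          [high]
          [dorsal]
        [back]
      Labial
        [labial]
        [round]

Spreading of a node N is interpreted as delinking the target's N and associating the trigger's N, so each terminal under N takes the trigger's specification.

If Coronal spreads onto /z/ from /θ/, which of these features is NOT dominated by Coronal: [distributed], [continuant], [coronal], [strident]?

[continuant]

Coronal dominates exactly [coronal], [anterior], [distributed], [strident].
[strident], [distributed], [coronal] all lie under Coronal, so they are overwritten when Coronal spreads.
But [continuant] is a dependent of Root, outside Coronal; it is therefore untouched by the spreading.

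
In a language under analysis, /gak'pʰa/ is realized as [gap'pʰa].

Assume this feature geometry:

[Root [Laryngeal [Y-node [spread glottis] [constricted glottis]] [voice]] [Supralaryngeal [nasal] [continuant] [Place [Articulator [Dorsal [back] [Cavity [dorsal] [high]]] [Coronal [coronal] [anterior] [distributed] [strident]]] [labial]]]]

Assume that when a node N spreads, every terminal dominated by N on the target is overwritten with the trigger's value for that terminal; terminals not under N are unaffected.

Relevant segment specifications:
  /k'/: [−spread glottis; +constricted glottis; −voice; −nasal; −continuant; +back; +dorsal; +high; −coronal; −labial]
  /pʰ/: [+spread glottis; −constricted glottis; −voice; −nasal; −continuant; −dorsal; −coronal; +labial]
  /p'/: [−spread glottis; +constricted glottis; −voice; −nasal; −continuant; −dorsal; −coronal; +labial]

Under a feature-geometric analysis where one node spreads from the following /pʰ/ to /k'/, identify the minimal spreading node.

The alternation /k'/ → [p'] changes [labial], [dorsal], [high], [back] and nothing else.
The smallest constituent containing every changed terminal is Place — each of its daughters lacks at least one of the affected features.
Spreading Place from /pʰ/ overwrites each of those terminals with /pʰ/'s values, yielding exactly [p'].
Features on which the two segments disagree outside Place, such as [spread glottis], [constricted glottis], are unchanged — nothing dominating them spread, and Place is the minimal sufficient constituent.

Place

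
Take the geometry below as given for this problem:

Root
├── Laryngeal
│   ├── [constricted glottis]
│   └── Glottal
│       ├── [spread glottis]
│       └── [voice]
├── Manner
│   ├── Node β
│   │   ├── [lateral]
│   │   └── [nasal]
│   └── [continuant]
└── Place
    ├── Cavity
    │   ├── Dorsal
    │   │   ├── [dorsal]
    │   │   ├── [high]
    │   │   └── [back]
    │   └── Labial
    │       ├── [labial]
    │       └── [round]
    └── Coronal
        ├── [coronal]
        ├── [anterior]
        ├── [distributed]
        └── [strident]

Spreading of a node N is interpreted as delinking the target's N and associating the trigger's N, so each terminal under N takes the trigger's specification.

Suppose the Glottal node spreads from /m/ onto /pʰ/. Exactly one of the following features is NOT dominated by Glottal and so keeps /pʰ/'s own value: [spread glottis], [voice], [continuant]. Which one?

[continuant]

Glottal dominates exactly [spread glottis], [voice].
[spread glottis], [voice] all lie under Glottal, so they are overwritten when Glottal spreads.
[continuant] attaches under Manner, not under Glottal, so /pʰ/ retains its own value for [continuant].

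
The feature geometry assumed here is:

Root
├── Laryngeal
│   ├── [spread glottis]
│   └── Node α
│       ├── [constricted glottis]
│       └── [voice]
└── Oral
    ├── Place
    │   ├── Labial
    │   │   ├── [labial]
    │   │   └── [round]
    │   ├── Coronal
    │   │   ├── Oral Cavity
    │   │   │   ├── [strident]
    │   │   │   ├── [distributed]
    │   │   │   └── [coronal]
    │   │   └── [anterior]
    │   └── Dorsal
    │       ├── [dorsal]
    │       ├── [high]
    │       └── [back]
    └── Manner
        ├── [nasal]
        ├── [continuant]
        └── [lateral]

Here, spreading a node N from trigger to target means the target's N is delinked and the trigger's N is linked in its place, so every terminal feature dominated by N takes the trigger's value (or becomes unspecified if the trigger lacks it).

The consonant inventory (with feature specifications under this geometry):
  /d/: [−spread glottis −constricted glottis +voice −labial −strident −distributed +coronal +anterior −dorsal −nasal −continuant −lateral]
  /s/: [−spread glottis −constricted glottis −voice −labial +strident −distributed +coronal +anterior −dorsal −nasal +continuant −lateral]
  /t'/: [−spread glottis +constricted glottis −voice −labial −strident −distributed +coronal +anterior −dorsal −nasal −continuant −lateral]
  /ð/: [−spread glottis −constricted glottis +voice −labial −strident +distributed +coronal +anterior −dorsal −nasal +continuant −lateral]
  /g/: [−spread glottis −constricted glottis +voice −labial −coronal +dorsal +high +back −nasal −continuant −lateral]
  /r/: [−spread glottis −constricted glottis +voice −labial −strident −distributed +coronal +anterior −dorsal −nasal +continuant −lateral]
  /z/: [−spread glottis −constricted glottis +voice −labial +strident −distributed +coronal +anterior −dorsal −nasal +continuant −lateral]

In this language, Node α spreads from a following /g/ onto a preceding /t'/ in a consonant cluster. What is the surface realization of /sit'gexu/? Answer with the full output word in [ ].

Terminals under Node α in this geometry: [constricted glottis], [voice].
Spreading Node α from /g/ onto /t'/ replaces those values with /g/'s: [−constricted glottis], [+voice]. Features outside Node α ([spread glottis], [labial], [strident], …) stay as in /t'/.
This feature bundle is that of [d], so /sit'gexu/ surfaces as [sidgexu].

[sidgexu]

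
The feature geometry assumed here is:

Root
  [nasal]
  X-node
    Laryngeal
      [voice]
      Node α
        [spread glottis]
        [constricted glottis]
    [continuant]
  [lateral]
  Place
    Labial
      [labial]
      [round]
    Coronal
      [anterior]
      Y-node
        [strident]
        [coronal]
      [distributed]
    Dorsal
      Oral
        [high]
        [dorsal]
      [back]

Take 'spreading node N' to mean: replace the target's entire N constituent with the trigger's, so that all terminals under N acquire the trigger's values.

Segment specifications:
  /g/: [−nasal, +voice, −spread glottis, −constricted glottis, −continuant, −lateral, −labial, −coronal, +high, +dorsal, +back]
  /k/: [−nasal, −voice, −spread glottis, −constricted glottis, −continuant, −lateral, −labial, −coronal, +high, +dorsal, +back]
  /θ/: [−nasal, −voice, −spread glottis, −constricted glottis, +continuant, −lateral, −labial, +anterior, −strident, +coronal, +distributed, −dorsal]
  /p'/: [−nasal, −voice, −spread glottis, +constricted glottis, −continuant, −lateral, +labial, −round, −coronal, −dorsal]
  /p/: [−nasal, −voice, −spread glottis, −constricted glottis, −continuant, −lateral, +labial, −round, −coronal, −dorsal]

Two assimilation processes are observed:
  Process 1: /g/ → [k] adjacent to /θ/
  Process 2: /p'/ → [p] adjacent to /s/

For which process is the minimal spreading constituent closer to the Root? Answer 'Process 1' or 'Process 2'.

Process 1: the feature that changes is [voice]; the minimal node is [voice] (depth 3).
Process 2 alters [constricted glottis]; the lowest dominating node is [constricted glottis] (depth 4 from Root).
Depth 3 < depth 4; Process 1 involves the structurally higher constituent [voice].

Process 1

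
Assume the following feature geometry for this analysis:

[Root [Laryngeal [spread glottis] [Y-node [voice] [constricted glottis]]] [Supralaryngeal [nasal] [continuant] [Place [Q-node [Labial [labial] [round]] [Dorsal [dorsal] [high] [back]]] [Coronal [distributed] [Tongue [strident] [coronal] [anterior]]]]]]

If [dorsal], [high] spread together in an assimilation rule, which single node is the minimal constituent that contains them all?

[dorsal] is immediately dominated by Dorsal.
[high] is immediately dominated by Dorsal.
Dorsal is the lowest common ancestor — every listed feature sits under it, and no single subconstituent of Dorsal covers them all.

Dorsal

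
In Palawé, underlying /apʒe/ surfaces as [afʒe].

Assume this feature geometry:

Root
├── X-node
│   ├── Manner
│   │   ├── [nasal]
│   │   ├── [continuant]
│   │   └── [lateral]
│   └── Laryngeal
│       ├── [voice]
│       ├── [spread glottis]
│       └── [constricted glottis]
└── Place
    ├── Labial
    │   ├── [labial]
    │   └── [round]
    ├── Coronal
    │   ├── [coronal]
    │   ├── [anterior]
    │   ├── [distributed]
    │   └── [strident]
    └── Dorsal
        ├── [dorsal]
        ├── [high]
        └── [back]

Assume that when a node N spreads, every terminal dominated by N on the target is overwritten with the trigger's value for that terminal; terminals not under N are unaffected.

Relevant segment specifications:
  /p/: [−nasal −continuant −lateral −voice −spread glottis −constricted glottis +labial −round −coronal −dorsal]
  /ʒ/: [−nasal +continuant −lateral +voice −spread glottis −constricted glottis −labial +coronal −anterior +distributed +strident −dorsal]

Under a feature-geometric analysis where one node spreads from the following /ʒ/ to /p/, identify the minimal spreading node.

The alternation /p/ → [f] changes [continuant] and nothing else.
Since just one terminal is affected and it takes /ʒ/'s value, spreading the terminal [continuant] alone is sufficient and minimal.
Features on which the two segments disagree outside [continuant], such as [coronal], [labial], are unchanged — nothing dominating them spread, and [continuant] is the minimal sufficient constituent.

[continuant]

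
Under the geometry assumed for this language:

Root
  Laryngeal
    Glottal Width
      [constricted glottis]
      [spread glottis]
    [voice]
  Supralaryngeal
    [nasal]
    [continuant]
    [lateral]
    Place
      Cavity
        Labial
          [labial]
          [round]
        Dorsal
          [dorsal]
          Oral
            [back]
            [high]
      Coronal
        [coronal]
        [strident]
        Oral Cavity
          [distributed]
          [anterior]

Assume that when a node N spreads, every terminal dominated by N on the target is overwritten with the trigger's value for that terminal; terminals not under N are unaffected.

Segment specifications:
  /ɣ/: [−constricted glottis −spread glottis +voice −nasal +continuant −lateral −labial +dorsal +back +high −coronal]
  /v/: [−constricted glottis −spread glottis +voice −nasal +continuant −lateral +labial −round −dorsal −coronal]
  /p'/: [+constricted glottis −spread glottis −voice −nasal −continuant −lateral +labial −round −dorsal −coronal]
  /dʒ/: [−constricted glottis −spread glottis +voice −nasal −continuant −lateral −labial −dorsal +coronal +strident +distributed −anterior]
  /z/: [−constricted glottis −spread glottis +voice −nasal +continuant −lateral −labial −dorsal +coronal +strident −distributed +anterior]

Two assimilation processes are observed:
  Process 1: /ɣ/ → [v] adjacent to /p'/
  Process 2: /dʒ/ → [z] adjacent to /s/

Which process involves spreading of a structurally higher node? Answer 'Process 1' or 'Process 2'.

Process 1: the features that change are [labial], [round], [dorsal], [high], [back]; the minimal node is Cavity (depth 3).
Process 2 alters [continuant], [anterior], [distributed]; the lowest common ancestor is Supralaryngeal (depth 1 from Root).
Supralaryngeal is closer to Root than Cavity, so Process 2 spreads the higher node.

Process 2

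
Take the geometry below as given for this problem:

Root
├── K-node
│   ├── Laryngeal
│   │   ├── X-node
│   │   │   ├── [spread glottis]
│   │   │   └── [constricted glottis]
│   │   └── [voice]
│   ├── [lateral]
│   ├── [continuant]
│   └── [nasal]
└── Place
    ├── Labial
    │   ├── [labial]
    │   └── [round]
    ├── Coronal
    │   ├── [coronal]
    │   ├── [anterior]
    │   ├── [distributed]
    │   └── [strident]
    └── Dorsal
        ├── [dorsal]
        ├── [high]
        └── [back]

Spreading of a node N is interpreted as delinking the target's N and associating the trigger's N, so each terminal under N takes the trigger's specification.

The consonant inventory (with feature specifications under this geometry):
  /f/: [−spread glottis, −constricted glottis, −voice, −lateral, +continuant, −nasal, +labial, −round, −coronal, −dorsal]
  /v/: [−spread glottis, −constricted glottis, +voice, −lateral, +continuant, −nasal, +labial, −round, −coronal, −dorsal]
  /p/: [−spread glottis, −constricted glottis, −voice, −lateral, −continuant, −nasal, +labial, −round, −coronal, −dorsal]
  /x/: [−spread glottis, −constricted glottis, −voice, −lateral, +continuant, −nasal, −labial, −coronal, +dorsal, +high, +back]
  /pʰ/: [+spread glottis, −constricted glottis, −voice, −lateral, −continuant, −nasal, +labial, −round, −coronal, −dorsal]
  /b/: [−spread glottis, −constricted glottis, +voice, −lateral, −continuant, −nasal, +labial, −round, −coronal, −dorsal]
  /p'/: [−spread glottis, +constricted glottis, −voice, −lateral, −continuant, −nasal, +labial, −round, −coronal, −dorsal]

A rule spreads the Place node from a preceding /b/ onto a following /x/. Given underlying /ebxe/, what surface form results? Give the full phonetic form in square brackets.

[ebfe]

Terminals under Place in this geometry: [labial], [round], [coronal], [anterior], [distributed], [strident], [dorsal], [high], [back].
The target acquires /b/'s values for everything under Place — [+labial], [−round], [−coronal], [−dorsal] — while keeping its own [spread glottis], [constricted glottis], [voice], ….
The resulting bundle matches /f/ in the inventory; substituting it for /x/ gives [ebfe].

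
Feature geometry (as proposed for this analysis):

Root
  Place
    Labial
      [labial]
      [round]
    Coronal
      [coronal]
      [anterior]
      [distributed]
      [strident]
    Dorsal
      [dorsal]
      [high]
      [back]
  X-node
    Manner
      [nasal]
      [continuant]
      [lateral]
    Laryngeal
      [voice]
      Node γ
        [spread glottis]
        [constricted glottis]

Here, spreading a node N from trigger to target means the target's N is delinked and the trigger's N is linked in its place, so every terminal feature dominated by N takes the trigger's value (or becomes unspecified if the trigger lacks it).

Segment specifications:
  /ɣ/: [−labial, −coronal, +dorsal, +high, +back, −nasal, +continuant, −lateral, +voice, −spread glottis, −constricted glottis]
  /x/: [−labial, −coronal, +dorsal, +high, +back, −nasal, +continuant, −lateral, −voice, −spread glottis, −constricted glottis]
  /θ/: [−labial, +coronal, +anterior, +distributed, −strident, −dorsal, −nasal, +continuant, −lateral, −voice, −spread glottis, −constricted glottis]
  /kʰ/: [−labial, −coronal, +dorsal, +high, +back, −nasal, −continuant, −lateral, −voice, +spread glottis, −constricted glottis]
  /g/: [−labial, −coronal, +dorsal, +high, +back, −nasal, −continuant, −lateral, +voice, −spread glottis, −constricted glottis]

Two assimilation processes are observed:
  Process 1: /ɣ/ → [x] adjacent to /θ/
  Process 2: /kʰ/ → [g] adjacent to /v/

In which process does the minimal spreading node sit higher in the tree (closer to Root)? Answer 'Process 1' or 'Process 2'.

Process 2

Process 1: the feature that changes is [voice]; the minimal node is [voice] (depth 3).
Process 2: the features that change are [voice], [spread glottis]; the minimal node is Laryngeal (depth 2).
Laryngeal is closer to Root than [voice], so Process 2 spreads the higher node.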